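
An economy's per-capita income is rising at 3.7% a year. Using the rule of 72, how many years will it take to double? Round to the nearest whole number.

approximately 19 years

At 3.7%, doubling takes about 72/3.7 = 19.46 years.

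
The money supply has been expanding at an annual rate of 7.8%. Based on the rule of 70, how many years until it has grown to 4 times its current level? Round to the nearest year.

about 18 years

Doubling time ≈ 70/7.8 = 8.97 years.
4 = 2^2, so 2 doublings → 18 years.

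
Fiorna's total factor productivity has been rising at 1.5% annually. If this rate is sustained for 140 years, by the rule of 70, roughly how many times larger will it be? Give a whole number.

around 8 times

Doubling time ≈ 70/1.5 = 46.67 years.
140/46.67 ≈ 3 doublings, so about 2^3 = 8×.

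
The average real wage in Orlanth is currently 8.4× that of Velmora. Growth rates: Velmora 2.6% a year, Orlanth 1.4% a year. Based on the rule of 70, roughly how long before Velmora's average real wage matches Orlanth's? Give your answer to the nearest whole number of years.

about 179 years

Velmora gains on Orlanth at 2.6% − 1.4% = 1.2 points a year.
At that relative rate the gap halves every 70/1.2 ≈ 58.33 years.
An 8.4× gap takes log₂(8.4) ≈ 3.07 halvings to close: 3.07 × 58.33 ≈ 179 years.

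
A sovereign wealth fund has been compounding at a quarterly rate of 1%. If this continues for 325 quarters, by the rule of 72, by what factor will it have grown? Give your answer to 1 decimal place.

approximately 22.8 times

Doubles every ≈ 72.00 quarters (72/1).
325 quarters is 4.51 doublings; 2^4.51 ≈ 22.8×.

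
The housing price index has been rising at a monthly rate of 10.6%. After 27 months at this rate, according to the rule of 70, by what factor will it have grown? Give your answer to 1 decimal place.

around 17.0 times

Doubles every ≈ 6.60 months (70/10.6).
27 months is 4.09 doublings; 2^4.09 ≈ 17.0×.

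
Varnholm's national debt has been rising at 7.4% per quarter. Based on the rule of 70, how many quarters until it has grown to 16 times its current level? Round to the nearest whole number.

Doubling time ≈ 70/7.4 = 9.46 quarters.
16 = 2^4, so 4 doublings → 38 quarters.

about 38 quarters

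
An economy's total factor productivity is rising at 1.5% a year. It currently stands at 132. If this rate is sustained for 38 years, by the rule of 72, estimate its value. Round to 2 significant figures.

Doubling time ≈ 72/1.5 = 48.00 years.
38 years is 38/48.00 ≈ 0.79 doublings, a factor of 2^0.79 ≈ 1.73.
132 × 1.73 ≈ 230.

approximately 230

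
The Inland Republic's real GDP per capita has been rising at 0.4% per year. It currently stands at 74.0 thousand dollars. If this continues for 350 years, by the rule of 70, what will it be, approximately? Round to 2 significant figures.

about 300 thousand dollars

Doubling time ≈ 70/0.4 = 175.00 years.
350 years is 350/175.00 ≈ 2.00 doublings, a factor of 2^2.00 ≈ 4.00.
74.0 × 4.00 ≈ 300 thousand dollars.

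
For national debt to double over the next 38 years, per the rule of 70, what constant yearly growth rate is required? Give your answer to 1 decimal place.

≈ 1.8%

70 / 38 ≈ 1.84, so about 1.8% per year.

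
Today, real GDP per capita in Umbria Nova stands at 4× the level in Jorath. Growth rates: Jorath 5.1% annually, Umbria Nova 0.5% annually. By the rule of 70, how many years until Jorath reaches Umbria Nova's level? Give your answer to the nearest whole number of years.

The growth-rate gap is 5.1% − 0.5% = 4.6 percentage points.
So the ratio between them halves every 70/4.6 ≈ 15.22 years.
A 4× gap closes after 2 halvings: 2 × 15.22 ≈ 30 years.

roughly 30 years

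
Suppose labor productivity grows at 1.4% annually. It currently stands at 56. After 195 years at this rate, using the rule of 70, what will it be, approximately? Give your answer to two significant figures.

It doubles every 70/1.4 ≈ 50.00 years, so 195 years is 3.90 doublings.
2^3.90 ≈ 14.93; 56 × 14.93 ≈ 840.

840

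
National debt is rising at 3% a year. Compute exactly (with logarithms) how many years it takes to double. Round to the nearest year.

23 years

t = ln(2) / ln(1 + 0.03) = 0.6931 / 0.029559 ≈ 23.45.
≈ 23 years.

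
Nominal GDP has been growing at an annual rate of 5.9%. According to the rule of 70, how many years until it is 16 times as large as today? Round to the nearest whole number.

At 5.9% it doubles every 70/5.9 ≈ 11.86 years.
16 = 2^4, so 4 doublings → 47 years.

≈ 47 years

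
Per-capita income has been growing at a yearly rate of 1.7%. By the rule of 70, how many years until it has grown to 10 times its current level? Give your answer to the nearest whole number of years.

roughly 137 years

One doubling takes 70/1.7 = 41.18 years.
Reaching 10× takes log₂(10) ≈ 3.32 doublings.
3.32 × 41.18 ≈ 137 years.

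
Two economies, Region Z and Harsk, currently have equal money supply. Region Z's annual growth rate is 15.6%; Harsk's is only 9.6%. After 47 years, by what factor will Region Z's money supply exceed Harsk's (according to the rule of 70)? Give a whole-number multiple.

approximately 16 times

Region Z pulls ahead at 6 pp per year, so the ratio doubles every 70/6 ≈ 11.67 years.
In 47 years that's 4.03 doublings: 2^4.03 ≈ 16.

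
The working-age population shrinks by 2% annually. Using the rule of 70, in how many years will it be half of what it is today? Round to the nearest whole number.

around 35 years

The rule works in reverse for decay: 70/2 ≈ 35.00 years to halve.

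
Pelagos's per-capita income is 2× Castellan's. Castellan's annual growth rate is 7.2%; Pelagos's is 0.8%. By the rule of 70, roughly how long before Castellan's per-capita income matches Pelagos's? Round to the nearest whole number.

approximately 11 years

Castellan gains on Pelagos at 7.2% − 0.8% = 6.4 points a year.
At that relative rate the gap halves every 70/6.4 ≈ 10.94 years.
A 2× gap closes after 1 halving: 1 × 10.94 ≈ 11 years.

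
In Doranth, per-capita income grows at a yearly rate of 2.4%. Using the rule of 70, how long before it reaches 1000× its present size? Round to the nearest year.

roughly 291 years

One doubling takes 70/2.4 = 29.17 years.
1000× is log₂ 1000 ≈ 9.97 doublings, so ≈ 9.97 × 29.17 = 291 years.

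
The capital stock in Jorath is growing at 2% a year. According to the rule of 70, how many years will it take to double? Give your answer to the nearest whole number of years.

At 2%, doubling takes about 70/2 = 35.00 years.

roughly 35 years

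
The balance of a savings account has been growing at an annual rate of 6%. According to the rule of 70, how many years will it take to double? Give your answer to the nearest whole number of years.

Doubling time ≈ 70 / 6 = 11.67 years.

≈ 12 years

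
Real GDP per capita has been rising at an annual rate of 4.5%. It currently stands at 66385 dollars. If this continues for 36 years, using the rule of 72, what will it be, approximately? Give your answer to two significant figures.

about 320000 dollars

Doubling time ≈ 72/4.5 = 16.00 years.
36 years is 36/16.00 ≈ 2.25 doublings, a factor of 2^2.25 ≈ 4.76.
66385 × 4.76 ≈ 320000 dollars.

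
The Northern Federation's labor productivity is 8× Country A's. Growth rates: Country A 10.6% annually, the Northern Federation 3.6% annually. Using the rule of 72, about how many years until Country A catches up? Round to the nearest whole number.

The growth-rate gap is 10.6% − 3.6% = 7 percentage points.
So the ratio between them halves every 72/7 ≈ 10.29 years.
An 8× gap closes after 3 halvings: 3 × 10.29 ≈ 31 years.

≈ 31 years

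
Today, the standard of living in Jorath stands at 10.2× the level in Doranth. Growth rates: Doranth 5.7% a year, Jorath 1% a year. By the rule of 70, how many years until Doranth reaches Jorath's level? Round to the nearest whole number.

roughly 50 years

Doranth gains on Jorath at 5.7% − 1% = 4.7 points a year.
At that relative rate the gap halves every 70/4.7 ≈ 14.89 years.
A 10.2× gap takes log₂(10.2) ≈ 3.35 halvings to close: 3.35 × 14.89 ≈ 50 years.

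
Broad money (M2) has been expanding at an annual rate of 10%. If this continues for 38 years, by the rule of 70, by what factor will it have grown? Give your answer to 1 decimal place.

Doubling time ≈ 70/10 = 7.00 years.
38 years / 7.00 ≈ 5.43 doublings → factor 2^5.43 ≈ 43.1.

about 43.1 times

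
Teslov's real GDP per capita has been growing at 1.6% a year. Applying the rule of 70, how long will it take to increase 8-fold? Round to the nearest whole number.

≈ 131 years

At 1.6% it doubles every 70/1.6 ≈ 43.75 years.
8× is 3 doublings, so 3 × 43.75 ≈ 131 years.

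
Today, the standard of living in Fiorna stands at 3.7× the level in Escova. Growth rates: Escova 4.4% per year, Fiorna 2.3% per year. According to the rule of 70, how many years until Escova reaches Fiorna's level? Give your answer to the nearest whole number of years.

Escova gains on Fiorna at 4.4% − 2.3% = 2.1 points a year.
At that relative rate the gap halves every 70/2.1 ≈ 33.33 years.
A 3.7× gap takes log₂(3.7) ≈ 1.89 halvings to close: 1.89 × 33.33 ≈ 63 years.

about 63 years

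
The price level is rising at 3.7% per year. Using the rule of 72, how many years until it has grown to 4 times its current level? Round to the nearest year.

about 39 years

One doubling takes 72/3.7 = 19.46 years.
4 = 2^2, so 2 doublings → 39 years.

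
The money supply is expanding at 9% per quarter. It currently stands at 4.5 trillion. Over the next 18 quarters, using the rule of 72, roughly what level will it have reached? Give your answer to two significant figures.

21 trillion

It doubles every 72/9 ≈ 8.00 quarters, so 18 quarters is 2.25 doublings.
2^2.25 ≈ 4.76; 4.5 × 4.76 ≈ 21 trillion.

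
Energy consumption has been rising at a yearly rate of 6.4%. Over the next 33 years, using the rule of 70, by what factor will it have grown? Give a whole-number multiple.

Doubling time ≈ 70/6.4 = 10.94 years.
33/10.94 ≈ 3 doublings, so about 2^3 = 8×.

approximately 8 times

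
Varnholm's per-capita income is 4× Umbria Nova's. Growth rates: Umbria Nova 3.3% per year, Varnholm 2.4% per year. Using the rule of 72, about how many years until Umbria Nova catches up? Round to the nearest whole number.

approximately 160 years

The growth-rate gap is 3.3% − 2.4% = 0.9 percentage points.
So the ratio between them halves every 72/0.9 ≈ 80.00 years.
A 4× gap closes after 2 halvings: 2 × 80.00 ≈ 160 years.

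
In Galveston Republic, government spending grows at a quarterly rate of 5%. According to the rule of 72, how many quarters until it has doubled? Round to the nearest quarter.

At 5%, doubling takes about 72/5 = 14.40 quarters.

approximately 14 quarters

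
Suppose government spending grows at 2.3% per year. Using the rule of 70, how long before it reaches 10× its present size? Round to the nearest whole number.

At 2.3% it doubles every 70/2.3 ≈ 30.43 years.
Reaching 10× takes log₂(10) ≈ 3.32 doublings.
3.32 × 30.43 ≈ 101 years.

roughly 101 years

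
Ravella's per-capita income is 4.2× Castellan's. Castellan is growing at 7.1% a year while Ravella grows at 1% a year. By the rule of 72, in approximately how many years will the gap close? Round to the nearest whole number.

≈ 24 years

The growth-rate gap is 7.1% − 1% = 6.1 percentage points.
So the ratio between them halves every 72/6.1 ≈ 11.80 years.
A 4.2× gap takes log₂(4.2) ≈ 2.07 halvings to close: 2.07 × 11.80 ≈ 24 years.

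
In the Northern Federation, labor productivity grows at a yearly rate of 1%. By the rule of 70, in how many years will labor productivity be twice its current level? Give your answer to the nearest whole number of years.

70/1 ≈ 70.00, so it doubles roughly every 70 years.

around 70 years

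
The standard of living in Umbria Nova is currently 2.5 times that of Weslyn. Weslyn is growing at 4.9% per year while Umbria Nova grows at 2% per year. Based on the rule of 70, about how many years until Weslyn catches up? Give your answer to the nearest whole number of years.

around 32 years

Weslyn gains on Umbria Nova at 4.9% − 2% = 2.9 points a year.
At that relative rate the gap halves every 70/2.9 ≈ 24.14 years.
A 2.5 times gap takes log₂(2.5) ≈ 1.32 halvings to close: 1.32 × 24.14 ≈ 32 years.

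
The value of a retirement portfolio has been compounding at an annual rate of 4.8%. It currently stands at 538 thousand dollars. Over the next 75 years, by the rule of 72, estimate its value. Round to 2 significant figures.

approximately 17000 thousand dollars

It doubles every 72/4.8 ≈ 15.00 years, so 75 years is 5.00 doublings.
2^5.00 ≈ 32.00; 538 × 32.00 ≈ 17000 thousand dollars.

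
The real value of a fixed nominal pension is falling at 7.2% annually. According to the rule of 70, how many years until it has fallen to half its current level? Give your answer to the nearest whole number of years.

about 10 years

Falling at 7.2%, it halves about every 70/7.2 = 9.72 years.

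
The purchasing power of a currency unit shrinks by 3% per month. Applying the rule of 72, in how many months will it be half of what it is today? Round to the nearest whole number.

about 24 months

The rule works in reverse for decay: 72/3 ≈ 24.00 months to halve.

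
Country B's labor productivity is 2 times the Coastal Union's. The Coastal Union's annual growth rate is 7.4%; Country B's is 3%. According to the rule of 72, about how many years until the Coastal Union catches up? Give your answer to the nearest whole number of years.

approximately 16 years

What matters is the difference: 4.4 pp.
Rule of 72 on the gap: the ratio halves every 72/4.4 ≈ 16.36 years.
A 2 times gap closes after 1 halving: 1 × 16.36 ≈ 16 years.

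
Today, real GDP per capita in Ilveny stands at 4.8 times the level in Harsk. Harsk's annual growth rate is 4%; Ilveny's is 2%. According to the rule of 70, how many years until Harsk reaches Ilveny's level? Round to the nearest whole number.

The growth-rate gap is 4% − 2% = 2 percentage points.
So the ratio between them halves every 70/2 ≈ 35.00 years.
A 4.8 times gap takes log₂(4.8) ≈ 2.26 halvings to close: 2.26 × 35.00 ≈ 79 years.

≈ 79 years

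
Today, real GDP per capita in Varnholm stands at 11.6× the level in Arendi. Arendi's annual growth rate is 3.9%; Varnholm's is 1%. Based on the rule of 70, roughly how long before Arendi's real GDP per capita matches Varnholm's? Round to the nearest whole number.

approximately 85 years

The growth-rate gap is 3.9% − 1% = 2.9 percentage points.
So the ratio between them halves every 70/2.9 ≈ 24.14 years.
An 11.6× gap takes log₂(11.6) ≈ 3.54 halvings to close: 3.54 × 24.14 ≈ 85 years.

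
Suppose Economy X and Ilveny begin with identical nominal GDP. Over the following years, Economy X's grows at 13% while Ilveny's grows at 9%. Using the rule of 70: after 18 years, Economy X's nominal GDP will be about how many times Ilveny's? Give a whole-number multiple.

around 2 times

Only the 4-point difference matters.
70/4 ≈ 17.50 years per doubling of the ratio; 18 years gives 1.03 doublings, so ≈ 2×.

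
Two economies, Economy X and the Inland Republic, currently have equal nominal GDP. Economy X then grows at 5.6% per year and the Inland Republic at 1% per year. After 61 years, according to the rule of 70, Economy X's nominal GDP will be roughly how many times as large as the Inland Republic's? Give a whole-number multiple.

Rate gap = 5.6% − 1% = 4.6 points.
The ratio doubles every 70/4.6 ≈ 15.22 years.
61/15.22 ≈ 4.01 doublings → ratio ≈ 2^4.01 ≈ 16.

approximately 16 times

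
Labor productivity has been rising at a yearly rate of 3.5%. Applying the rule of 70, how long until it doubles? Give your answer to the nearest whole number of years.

about 20 years

70/3.5 ≈ 20.00, so it doubles roughly every 20 years.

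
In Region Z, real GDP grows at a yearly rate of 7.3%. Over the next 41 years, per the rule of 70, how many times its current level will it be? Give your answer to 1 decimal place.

Doubling time ≈ 70/7.3 = 9.59 years.
41 years / 9.59 ≈ 4.28 doublings → factor 2^4.28 ≈ 19.4.

approximately 19.4 times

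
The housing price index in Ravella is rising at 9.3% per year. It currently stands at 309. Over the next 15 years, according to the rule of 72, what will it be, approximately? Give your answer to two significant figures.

roughly 1200

It doubles every 72/9.3 ≈ 7.74 years, so 15 years is 1.94 doublings.
2^1.94 ≈ 3.84; 309 × 3.84 ≈ 1200.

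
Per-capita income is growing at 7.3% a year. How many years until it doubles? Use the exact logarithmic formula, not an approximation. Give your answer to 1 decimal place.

9.8 years

t = ln(2) / ln(1 + 0.073) = 0.6931 / 0.070458 ≈ 9.84.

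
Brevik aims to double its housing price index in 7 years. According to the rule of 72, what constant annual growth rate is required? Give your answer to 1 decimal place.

about 10.3% annually

72 / 7 ≈ 10.29, so about 10.3% annually.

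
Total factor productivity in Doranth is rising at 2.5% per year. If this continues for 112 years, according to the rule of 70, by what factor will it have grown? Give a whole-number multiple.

around 16 times

70/2.5 ≈ 28.00 years per doubling.
112 years fits 4 doublings: 2^4 = 16.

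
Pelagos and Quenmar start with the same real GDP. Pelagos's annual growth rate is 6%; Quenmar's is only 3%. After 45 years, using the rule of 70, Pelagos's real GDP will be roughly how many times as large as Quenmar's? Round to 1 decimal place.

Only the 3-point difference matters.
70/3 ≈ 23.33 years per doubling of the ratio; 45 years gives 1.93 doublings, so ≈ 3.8×.

≈ 3.8 times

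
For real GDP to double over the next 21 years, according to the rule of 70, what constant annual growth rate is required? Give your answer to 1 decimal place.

approximately 3.3%

70 / 21 ≈ 3.33, so about 3.3% annually.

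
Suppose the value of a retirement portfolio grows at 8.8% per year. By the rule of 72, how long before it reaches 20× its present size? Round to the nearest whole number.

One doubling takes 72/8.8 = 8.18 years.
Reaching 20× takes log₂(20) ≈ 4.32 doublings.
4.32 × 8.18 ≈ 35 years.

around 35 years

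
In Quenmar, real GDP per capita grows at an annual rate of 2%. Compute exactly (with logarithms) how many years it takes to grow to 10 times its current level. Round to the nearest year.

t = ln(10) / ln(1 + 0.02) = 2.3026 / 0.019803 ≈ 116.28.
≈ 116 years.

116 years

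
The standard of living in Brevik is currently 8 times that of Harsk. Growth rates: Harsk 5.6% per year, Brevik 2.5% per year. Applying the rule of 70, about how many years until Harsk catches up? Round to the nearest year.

approximately 68 years

The growth-rate gap is 5.6% − 2.5% = 3.1 percentage points.
So the ratio between them halves every 70/3.1 ≈ 22.58 years.
An 8 times gap closes after 3 halvings: 3 × 22.58 ≈ 68 years.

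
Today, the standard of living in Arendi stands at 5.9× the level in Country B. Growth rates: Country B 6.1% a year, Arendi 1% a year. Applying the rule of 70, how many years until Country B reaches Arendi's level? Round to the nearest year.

Country B gains on Arendi at 6.1% − 1% = 5.1 points a year.
At that relative rate the gap halves every 70/5.1 ≈ 13.73 years.
A 5.9× gap takes log₂(5.9) ≈ 2.56 halvings to close: 2.56 × 13.73 ≈ 35 years.

about 35 years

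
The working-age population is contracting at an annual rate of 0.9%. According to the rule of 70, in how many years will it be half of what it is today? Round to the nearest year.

≈ 78 years

The rule works in reverse for decay: 70/0.9 ≈ 77.78 years to halve.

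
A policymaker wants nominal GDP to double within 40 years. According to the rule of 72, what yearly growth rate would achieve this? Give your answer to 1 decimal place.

72 / 40 ≈ 1.80, so about 1.8% per year.

around 1.8%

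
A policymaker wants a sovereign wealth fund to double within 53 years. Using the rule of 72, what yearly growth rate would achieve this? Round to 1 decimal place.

around 1.4%

72 / 53 ≈ 1.36, so about 1.4% per year.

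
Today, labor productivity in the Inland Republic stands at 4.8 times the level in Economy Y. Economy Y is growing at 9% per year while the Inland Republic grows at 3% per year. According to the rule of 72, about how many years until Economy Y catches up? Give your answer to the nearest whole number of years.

What matters is the difference: 6 pp.
Rule of 72 on the gap: the ratio halves every 72/6 ≈ 12.00 years.
A 4.8 times gap takes log₂(4.8) ≈ 2.26 halvings to close: 2.26 × 12.00 ≈ 27 years.

about 27 years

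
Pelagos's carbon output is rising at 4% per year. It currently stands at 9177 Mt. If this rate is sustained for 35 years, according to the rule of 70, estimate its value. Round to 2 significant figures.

37000 Mt

It doubles every 70/4 ≈ 17.50 years, so 35 years is 2.00 doublings.
2^2.00 ≈ 4.00; 9177 × 4.00 ≈ 37000 Mt.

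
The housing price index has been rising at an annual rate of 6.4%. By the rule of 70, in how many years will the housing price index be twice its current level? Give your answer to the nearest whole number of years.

approximately 11 years

Doubling time ≈ 70 / 6.4 = 10.94 years.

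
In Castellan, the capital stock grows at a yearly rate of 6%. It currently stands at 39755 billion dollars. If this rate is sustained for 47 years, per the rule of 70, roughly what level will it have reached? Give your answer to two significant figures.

It doubles every 70/6 ≈ 11.67 years, so 47 years is 4.03 doublings.
2^4.03 ≈ 16.34; 39755 × 16.34 ≈ 650000 billion dollars.

roughly 650000 billion dollars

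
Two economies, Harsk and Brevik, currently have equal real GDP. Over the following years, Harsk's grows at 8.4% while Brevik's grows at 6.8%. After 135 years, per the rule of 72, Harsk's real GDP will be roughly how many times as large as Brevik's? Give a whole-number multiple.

about 8 times

Only the 1.6-point difference matters.
72/1.6 ≈ 45.00 years per doubling of the ratio; 135 years gives 3.00 doublings, so ≈ 8×.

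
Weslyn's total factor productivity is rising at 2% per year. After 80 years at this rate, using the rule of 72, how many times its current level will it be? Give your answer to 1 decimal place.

about 4.7 times

Doubles every ≈ 36.00 years (72/2).
80 years is 2.22 doublings; 2^2.22 ≈ 4.7×.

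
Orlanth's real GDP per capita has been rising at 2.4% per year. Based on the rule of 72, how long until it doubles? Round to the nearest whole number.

At 2.4%, doubling takes about 72/2.4 = 30.00 years.

about 30 years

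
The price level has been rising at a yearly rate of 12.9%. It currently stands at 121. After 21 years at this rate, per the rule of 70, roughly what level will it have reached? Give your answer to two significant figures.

It doubles every 70/12.9 ≈ 5.43 years, so 21 years is 3.87 doublings.
2^3.87 ≈ 14.62; 121 × 14.62 ≈ 1800.

approximately 1800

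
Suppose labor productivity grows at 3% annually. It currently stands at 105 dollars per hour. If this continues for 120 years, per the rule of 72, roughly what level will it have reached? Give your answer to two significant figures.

≈ 3400 dollars per hour

Doubling time ≈ 72/3 = 24.00 years.
120 years is 120/24.00 ≈ 5.00 doublings, a factor of 2^5.00 ≈ 32.00.
105 × 32.00 ≈ 3400 dollars per hour.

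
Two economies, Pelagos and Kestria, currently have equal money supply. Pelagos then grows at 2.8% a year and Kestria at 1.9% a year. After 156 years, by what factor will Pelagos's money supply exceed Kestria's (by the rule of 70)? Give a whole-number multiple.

Pelagos pulls ahead at 0.9 pp per year, so the ratio doubles every 70/0.9 ≈ 77.78 years.
In 156 years that's 2.01 doublings: 2^2.01 ≈ 4.

approximately 4 times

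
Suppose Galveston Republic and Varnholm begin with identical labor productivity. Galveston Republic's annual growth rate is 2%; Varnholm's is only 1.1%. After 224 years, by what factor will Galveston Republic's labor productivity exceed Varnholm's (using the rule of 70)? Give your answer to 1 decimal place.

≈ 7.4 times

Rate gap = 2% − 1.1% = 0.9 points.
The ratio doubles every 70/0.9 ≈ 77.78 years.
224/77.78 ≈ 2.88 doublings → ratio ≈ 2^2.88 ≈ 7.4.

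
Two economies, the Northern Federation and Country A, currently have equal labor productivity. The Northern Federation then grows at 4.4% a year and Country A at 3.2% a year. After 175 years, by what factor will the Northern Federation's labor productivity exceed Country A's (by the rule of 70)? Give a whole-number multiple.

about 8 times

Only the 1.2-point difference matters.
70/1.2 ≈ 58.33 years per doubling of the ratio; 175 years gives 3.00 doublings, so ≈ 8×.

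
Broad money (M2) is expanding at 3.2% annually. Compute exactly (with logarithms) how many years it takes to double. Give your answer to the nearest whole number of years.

22 years

t = ln(2) / ln(1 + 0.032) = 0.6931 / 0.031499 ≈ 22.00.
≈ 22 years.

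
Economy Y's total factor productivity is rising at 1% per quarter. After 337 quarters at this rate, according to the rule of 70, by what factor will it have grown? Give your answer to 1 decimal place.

Doubling time ≈ 70/1 = 70.00 quarters.
337 quarters / 70.00 ≈ 4.81 doublings → factor 2^4.81 ≈ 28.1.

28.1 times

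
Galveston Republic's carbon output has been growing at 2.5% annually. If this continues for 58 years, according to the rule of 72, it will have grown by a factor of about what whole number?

72/2.5 ≈ 28.80 years per doubling.
58 years fits 2 doublings: 2^2 = 4.

roughly 4 times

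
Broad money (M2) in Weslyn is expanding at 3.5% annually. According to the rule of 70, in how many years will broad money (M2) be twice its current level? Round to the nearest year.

approximately 20 years

At 3.5%, doubling takes about 70/3.5 = 20.00 years.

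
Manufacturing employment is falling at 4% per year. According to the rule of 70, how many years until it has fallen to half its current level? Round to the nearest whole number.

Halving time ≈ 70 / 4 = 17.50 → 18 years.

around 18 years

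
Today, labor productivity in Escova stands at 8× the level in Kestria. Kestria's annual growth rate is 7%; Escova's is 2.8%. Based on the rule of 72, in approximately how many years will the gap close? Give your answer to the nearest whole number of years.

The growth-rate gap is 7% − 2.8% = 4.2 percentage points.
So the ratio between them halves every 72/4.2 ≈ 17.14 years.
An 8× gap closes after 3 halvings: 3 × 17.14 ≈ 51 years.

around 51 years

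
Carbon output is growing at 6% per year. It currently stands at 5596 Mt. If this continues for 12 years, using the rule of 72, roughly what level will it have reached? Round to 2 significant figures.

It doubles every 72/6 ≈ 12.00 years, so 12 years is 1.00 doublings.
2^1.00 ≈ 2.00; 5596 × 2.00 ≈ 11000 Mt.

11000 Mt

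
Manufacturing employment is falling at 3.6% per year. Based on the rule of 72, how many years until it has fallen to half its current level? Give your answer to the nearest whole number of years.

about 20 years

Halving time ≈ 72 / 3.6 = 20.00 → 20 years.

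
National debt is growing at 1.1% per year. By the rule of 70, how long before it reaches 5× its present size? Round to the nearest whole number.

Doubling time ≈ 70/1.1 = 63.64 years.
Reaching 5× takes log₂(5) ≈ 2.32 doublings.
2.32 × 63.64 ≈ 148 years.

around 148 years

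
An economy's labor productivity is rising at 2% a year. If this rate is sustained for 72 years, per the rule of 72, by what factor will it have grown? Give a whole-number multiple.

about 4 times

At 2% one doubling takes ≈ 36.00 years; 72 years is 2 of them, so ×4.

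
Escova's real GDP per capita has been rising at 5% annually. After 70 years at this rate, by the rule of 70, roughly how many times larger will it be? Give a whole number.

about 32 times

Doubling time ≈ 70/5 = 14.00 years.
70/14.00 ≈ 5 doublings, so about 2^5 = 32×.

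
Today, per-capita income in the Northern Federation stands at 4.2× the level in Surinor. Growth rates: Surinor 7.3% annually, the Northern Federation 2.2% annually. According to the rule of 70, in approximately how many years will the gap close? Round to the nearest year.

about 28 years

What matters is the difference: 5.1 pp.
Rule of 70 on the gap: the ratio halves every 70/5.1 ≈ 13.73 years.
A 4.2× gap takes log₂(4.2) ≈ 2.07 halvings to close: 2.07 × 13.73 ≈ 28 years.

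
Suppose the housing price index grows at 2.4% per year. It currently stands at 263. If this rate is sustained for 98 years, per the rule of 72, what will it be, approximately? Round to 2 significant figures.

2500

Doubling time ≈ 72/2.4 = 30.00 years.
98 years is 98/30.00 ≈ 3.27 doublings, a factor of 2^3.27 ≈ 9.65.
263 × 9.65 ≈ 2500.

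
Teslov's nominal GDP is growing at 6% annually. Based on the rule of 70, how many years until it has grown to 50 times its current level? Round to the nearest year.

≈ 66 years

Doubling time ≈ 70/6 = 11.67 years.
50× is log₂ 50 ≈ 5.64 doublings, so ≈ 5.64 × 11.67 = 66 years.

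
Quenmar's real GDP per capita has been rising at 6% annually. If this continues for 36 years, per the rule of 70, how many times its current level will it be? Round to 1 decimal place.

Doubling time ≈ 70/6 = 11.67 years.
36 years / 11.67 ≈ 3.08 doublings → factor 2^3.08 ≈ 8.5.

about 8.5 times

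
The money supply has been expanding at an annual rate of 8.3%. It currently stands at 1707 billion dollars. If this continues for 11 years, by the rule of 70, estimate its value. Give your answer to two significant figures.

4200 billion dollars

It doubles every 70/8.3 ≈ 8.43 years, so 11 years is 1.30 doublings.
2^1.30 ≈ 2.46; 1707 × 2.46 ≈ 4200 billion dollars.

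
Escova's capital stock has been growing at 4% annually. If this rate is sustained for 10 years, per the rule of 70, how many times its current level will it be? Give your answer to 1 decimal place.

Doubles every ≈ 17.50 years (70/4).
10 years is 0.57 doublings; 2^0.57 ≈ 1.5×.

≈ 1.5 times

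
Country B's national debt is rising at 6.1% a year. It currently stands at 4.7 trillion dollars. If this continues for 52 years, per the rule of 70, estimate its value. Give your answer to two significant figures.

approximately 110 trillion dollars

Doubling time ≈ 70/6.1 = 11.48 years.
52 years is 52/11.48 ≈ 4.53 doublings, a factor of 2^4.53 ≈ 23.10.
4.7 × 23.10 ≈ 110 trillion dollars.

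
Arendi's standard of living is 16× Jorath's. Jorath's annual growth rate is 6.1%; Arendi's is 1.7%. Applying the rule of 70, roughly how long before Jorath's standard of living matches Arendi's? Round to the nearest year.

The growth-rate gap is 6.1% − 1.7% = 4.4 percentage points.
So the ratio between them halves every 70/4.4 ≈ 15.91 years.
A 16× gap closes after 4 halvings: 4 × 15.91 ≈ 64 years.

≈ 64 years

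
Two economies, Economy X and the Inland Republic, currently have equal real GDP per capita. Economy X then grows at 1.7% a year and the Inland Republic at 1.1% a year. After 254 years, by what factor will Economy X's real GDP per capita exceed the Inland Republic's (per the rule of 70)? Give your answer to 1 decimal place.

around 4.5 times

Only the 0.6-point difference matters.
70/0.6 ≈ 116.67 years per doubling of the ratio; 254 years gives 2.18 doublings, so ≈ 4.5×.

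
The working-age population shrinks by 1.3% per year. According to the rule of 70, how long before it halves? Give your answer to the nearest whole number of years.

≈ 54 years

Falling at 1.3%, it halves about every 70/1.3 = 53.85 years.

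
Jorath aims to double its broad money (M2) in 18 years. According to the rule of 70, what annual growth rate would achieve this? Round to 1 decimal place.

around 3.9%

70 / 18 ≈ 3.89, so about 3.9% a year.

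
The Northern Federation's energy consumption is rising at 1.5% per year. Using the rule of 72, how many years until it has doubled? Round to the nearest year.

At 1.5%, doubling takes about 72/1.5 = 48.00 years.

48 years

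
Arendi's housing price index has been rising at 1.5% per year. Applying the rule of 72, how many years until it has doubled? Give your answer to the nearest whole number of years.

48 years

72/1.5 ≈ 48.00, so it doubles roughly every 48 years.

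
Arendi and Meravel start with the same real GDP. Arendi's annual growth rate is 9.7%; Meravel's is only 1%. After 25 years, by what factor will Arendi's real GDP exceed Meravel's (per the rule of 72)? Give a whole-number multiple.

roughly 8 times

Arendi pulls ahead at 8.7 pp per year, so the ratio doubles every 72/8.7 ≈ 8.28 years.
In 25 years that's 3.02 doublings: 2^3.02 ≈ 8.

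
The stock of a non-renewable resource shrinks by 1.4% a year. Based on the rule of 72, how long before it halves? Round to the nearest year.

around 51 years

Halving time ≈ 72 / 1.4 = 51.43 → 51 years.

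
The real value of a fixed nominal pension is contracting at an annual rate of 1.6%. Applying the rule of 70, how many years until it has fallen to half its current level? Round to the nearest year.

Falling at 1.6%, it halves about every 70/1.6 = 43.75 years.

44 years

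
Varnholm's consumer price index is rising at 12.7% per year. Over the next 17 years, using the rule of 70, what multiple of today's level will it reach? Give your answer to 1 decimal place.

Doubles every ≈ 5.51 years (70/12.7).
17 years is 3.09 doublings; 2^3.09 ≈ 8.5×.

≈ 8.5 times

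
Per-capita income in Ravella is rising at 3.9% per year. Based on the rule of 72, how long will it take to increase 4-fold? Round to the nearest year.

≈ 37 years

Doubling time ≈ 72/3.9 = 18.46 years.
4× is 2 doublings, so 2 × 18.46 ≈ 37 years.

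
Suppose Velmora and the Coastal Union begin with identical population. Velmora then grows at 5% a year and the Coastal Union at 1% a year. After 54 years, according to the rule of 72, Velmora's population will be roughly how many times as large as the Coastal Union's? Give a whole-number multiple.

Velmora pulls ahead at 4 pp per year, so the ratio doubles every 72/4 ≈ 18.00 years.
In 54 years that's 3.00 doublings: 2^3.00 ≈ 8.

approximately 8 times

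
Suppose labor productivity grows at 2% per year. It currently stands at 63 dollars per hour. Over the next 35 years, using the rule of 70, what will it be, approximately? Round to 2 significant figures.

Doubling time ≈ 70/2 = 35.00 years.
35 years is 35/35.00 ≈ 1.00 doublings, a factor of 2^1.00 ≈ 2.00.
63 × 2.00 ≈ 130 dollars per hour.

roughly 130 dollars per hour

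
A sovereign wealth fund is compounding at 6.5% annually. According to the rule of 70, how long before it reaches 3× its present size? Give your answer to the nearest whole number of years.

17 years

One doubling takes 70/6.5 = 10.77 years.
Reaching 3× takes log₂(3) ≈ 1.58 doublings.
1.58 × 10.77 ≈ 17 years.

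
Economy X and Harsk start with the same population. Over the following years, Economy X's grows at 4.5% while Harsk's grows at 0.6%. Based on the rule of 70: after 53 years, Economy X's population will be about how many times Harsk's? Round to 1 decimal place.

Economy X pulls ahead at 3.9 pp per year, so the ratio doubles every 70/3.9 ≈ 17.95 years.
In 53 years that's 2.95 doublings: 2^2.95 ≈ 7.7.

around 7.7 times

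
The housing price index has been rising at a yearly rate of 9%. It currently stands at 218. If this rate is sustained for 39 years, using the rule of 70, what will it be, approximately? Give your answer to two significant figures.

Doubling time ≈ 70/9 = 7.78 years.
39 years is 39/7.78 ≈ 5.01 doublings, a factor of 2^5.01 ≈ 32.22.
218 × 32.22 ≈ 7000.

roughly 7000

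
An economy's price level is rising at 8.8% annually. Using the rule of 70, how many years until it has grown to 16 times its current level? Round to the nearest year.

One doubling takes 70/8.8 = 7.95 years.
16 = 2^4, so 4 doublings → 32 years.

roughly 32 years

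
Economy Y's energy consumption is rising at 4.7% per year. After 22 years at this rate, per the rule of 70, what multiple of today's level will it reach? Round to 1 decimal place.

2.8 times

Doubling time ≈ 70/4.7 = 14.89 years.
22 years / 14.89 ≈ 1.48 doublings → factor 2^1.48 ≈ 2.8.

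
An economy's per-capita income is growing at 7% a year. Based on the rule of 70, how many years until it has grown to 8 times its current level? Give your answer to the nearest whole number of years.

about 30 years

One doubling takes 70/7 = 10.00 years.
8× is 3 doublings, so 3 × 10.00 ≈ 30 years.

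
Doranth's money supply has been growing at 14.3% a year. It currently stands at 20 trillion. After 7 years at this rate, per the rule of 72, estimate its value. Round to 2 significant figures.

around 52 trillion

It doubles every 72/14.3 ≈ 5.03 years, so 7 years is 1.39 doublings.
2^1.39 ≈ 2.62; 20 × 2.62 ≈ 52 trillion.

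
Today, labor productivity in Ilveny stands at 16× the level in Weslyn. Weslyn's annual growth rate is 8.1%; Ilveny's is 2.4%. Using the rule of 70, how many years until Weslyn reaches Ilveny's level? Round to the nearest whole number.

The growth-rate gap is 8.1% − 2.4% = 5.7 percentage points.
So the ratio between them halves every 70/5.7 ≈ 12.28 years.
A 16× gap closes after 4 halvings: 4 × 12.28 ≈ 49 years.

roughly 49 years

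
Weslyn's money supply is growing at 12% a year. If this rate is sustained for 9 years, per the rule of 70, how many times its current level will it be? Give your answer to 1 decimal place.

roughly 2.9 times

Doubles every ≈ 5.83 years (70/12).
9 years is 1.54 doublings; 2^1.54 ≈ 2.9×.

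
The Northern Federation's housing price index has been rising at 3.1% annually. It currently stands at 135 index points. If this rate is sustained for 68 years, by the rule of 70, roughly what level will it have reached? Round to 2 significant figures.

≈ 1100 index points

It doubles every 70/3.1 ≈ 22.58 years, so 68 years is 3.01 doublings.
2^3.01 ≈ 8.06; 135 × 8.06 ≈ 1100 index points.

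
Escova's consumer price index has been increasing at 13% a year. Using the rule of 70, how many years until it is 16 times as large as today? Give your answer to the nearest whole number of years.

Doubling time ≈ 70/13 = 5.38 years.
16 = 2^4, so 4 doublings → 22 years.

about 22 years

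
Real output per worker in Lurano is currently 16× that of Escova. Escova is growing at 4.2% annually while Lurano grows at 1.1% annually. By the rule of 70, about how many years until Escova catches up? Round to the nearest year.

approximately 90 years

Escova gains on Lurano at 4.2% − 1.1% = 3.1 points a year.
At that relative rate the gap halves every 70/3.1 ≈ 22.58 years.
A 16× gap closes after 4 halvings: 4 × 22.58 ≈ 90 years.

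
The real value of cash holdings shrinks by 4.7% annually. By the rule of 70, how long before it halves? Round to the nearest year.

≈ 15 years

Halving time ≈ 70 / 4.7 = 14.89 → 15 years.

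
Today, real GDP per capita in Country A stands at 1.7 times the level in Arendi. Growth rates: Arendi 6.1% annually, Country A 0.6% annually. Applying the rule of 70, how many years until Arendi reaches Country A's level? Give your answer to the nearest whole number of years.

10 years

Arendi gains on Country A at 6.1% − 0.6% = 5.5 points a year.
At that relative rate the gap halves every 70/5.5 ≈ 12.73 years.
A 1.7 times gap takes log₂(1.7) ≈ 0.77 halvings to close: 0.77 × 12.73 ≈ 10 years.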